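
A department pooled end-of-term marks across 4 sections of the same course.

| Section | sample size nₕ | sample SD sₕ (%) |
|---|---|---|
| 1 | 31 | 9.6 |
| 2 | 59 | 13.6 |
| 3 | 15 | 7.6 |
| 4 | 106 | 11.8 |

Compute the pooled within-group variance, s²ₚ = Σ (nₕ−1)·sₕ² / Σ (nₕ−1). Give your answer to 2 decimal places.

139.72

Degrees of freedom: 30 + 58 + 14 + 105 = 207.
Σ(nₕ−1)sₕ² = 30·92.16 + 58·184.96 + 14·57.76 + 105·139.24 = 28921.32.
s²ₚ = 28921.32 / 207 = 139.7165... → 139.72.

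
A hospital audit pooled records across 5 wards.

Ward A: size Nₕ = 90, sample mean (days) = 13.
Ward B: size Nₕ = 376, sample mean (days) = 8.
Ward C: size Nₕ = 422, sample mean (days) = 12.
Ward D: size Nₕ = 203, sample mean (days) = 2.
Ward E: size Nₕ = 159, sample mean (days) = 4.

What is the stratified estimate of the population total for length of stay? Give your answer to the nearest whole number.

10284

Population total = Σ Nₕ·x̄ₕ (each stratum's size times its mean).
90·13 + 376·8 + 422·12 + 203·2 + 159·4 = 1170 + 3008 + 5064 + 406 + 636 = 10284.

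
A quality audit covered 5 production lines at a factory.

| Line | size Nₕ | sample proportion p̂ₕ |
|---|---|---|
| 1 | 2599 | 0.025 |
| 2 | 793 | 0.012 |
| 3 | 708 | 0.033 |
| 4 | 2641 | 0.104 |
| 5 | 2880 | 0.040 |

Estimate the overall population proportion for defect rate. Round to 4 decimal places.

0.0507

Wₕ = Nₕ/N with N = 9621: 0.2701, 0.0824, 0.0736, 0.2745, 0.2993.
p̂_st = 0.2701·0.025 + 0.0824·0.012 + 0.0736·0.033 + 0.2745·0.104 + 0.2993·0.040 ≈ 0.050693... → 0.0507.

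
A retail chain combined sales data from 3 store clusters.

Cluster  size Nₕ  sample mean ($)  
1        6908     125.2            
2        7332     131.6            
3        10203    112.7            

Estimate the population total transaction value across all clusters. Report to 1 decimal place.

2979650.9

1: 6908·125.2 = 864881.6
2: 7332·131.6 = 964891.2
3: 10203·112.7 = 1149878.1
τ̂ = Σ Nₕx̄ₕ = 2979650.9.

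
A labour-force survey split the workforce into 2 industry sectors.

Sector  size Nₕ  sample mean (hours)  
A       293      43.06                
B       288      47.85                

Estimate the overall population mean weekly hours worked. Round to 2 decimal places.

45.43

x̄_st = (Σ Nₕx̄ₕ) / (Σ Nₕ) = (293·43.06 + 288·47.85) / 581
= 26397.38 / 581 = 45.4344... → 45.43.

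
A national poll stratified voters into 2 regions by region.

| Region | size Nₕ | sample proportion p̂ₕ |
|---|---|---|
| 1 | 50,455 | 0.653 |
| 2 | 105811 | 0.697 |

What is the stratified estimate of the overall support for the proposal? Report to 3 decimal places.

0.683

N = 50455 + 105811 = 156266.
Overall proportion = Σ (Nₕ/N)·p̂ₕ.
Σ Nₕp̂ₕ = 32947.115 + 73750.267 = 106697.382.
106697.382 / 156266 = 0.68279... → 0.683.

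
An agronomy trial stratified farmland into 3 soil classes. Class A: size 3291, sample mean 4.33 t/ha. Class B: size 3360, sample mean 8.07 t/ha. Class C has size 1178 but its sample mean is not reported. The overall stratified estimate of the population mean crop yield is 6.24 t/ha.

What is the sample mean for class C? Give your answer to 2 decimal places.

6.36

Σ Nₕx̄ₕ = N·μ, so 1178·x̄_C = 7829·6.24 − (3291·4.33 + 3360·8.07).
= 48852.96 − 41365.23 = 7487.73.
x̄_C = 7487.73 / 1178 = 6.3563... → 6.36.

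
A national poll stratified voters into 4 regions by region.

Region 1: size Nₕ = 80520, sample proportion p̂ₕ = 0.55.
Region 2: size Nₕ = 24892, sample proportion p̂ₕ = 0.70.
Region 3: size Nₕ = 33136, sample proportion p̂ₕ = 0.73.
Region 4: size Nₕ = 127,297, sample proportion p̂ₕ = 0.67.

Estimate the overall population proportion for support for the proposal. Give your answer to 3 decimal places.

Wₕ = Nₕ/N with N = 265845: 0.3029, 0.0936, 0.1246, 0.4788.
p̂_st = 0.3029·0.55 + 0.0936·0.70 + 0.1246·0.73 + 0.4788·0.67 ≈ 0.64394... → 0.644.

0.644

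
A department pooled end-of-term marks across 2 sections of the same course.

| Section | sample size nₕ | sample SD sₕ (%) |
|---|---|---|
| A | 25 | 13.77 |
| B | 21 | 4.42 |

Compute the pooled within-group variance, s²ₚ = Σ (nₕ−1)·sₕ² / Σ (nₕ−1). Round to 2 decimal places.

112.31

Degrees of freedom: 24 + 20 = 44.
Σ(nₕ−1)sₕ² = 24·189.6129 + 20·19.5364 = 4941.4376.
s²ₚ = 4941.4376 / 44 = 112.3054 → 112.31.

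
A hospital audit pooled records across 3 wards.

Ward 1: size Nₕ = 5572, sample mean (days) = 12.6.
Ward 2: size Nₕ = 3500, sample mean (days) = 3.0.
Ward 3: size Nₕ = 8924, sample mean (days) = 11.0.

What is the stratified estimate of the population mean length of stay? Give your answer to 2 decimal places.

9.94

x̄_st = (Σ Nₕx̄ₕ) / (Σ Nₕ) = (5572·12.6 + 3500·3.0 + 8924·11.0) / 17996
= 178871.2 / 17996 = 9.9395... → 9.94.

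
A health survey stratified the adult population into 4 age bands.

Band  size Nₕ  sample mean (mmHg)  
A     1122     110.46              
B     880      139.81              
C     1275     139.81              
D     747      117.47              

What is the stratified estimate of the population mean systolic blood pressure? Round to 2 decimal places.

x̄_st = (Σ Nₕx̄ₕ) / (Σ Nₕ) = (1122·110.46 + 880·139.81 + 1275·139.81 + 747·117.47) / 4024
= 512976.76 / 4024 = 127.4793... → 127.48.

127.48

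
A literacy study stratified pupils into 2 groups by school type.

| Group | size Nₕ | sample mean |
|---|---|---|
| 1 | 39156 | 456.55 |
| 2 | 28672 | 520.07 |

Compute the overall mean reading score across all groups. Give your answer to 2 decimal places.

483.40

x̄_st = (Σ Nₕx̄ₕ) / (Σ Nₕ) = (39156·456.55 + 28672·520.07) / 67828
= 32788118.84 / 67828 = 483.4009... → 483.40.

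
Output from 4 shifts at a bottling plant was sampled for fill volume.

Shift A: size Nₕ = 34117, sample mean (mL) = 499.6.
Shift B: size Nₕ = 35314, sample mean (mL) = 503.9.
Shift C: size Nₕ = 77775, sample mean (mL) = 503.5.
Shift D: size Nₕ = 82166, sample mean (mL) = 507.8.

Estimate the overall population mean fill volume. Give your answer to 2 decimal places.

504.52

N = 229372; weights Wₕ = Nₕ/N = (0.1487, 0.1540, 0.3391, 0.3582).
x̄_st = Σ Wₕ·x̄ₕ = 0.1487·499.6 + 0.1540·503.9 + 0.3391·503.5 + 0.3582·507.8 ≈ 504.5218...
→ 504.52.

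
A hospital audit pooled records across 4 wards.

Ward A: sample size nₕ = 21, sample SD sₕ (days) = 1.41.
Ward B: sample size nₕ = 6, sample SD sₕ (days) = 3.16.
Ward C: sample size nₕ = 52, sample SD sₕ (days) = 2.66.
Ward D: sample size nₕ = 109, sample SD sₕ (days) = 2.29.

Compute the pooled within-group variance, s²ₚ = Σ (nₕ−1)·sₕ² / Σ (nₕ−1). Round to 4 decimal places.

5.5267

A: (21−1)·1.41² = 20·1.9881 = 39.762
B: (6−1)·3.16² = 5·9.9856 = 49.928
C: (52−1)·2.66² = 51·7.0756 = 360.8556
D: (109−1)·2.29² = 108·5.2441 = 566.3628
Numerator = 1016.9084; denominator = Σ(nₕ−1) = 184.
s²ₚ = 1016.9084/184 = 5.526676... → 5.5267.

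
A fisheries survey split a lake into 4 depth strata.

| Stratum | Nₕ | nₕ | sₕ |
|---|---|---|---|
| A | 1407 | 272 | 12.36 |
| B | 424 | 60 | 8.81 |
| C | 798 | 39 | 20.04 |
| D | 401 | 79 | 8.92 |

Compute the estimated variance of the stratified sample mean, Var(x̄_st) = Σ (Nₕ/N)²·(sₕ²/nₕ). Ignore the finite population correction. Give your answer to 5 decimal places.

N = 3030. Term for each stratum: Wₕ²sₕ²/nₕ.
Var(x̄_st) = 0.12110748 + 0.02533069 + 0.71425182 + 0.01764031 = 0.87833029 → 0.87833.

0.87833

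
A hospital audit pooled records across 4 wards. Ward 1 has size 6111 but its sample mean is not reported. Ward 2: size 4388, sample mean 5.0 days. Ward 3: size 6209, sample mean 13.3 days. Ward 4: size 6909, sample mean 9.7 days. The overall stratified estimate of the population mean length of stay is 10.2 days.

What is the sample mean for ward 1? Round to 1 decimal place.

11.3

N = 6111 + 4388 + 6209 + 6909 = 23617.
Overall total = μ·N = 10.2·23617 = 240893.4.
Subtract the known strata: 4388·5.0 + 6209·13.3 + 6909·9.7 = 171537.
Remaining total for ward 1: 240893.4 − 171537 = 69356.4.
Divide by its size: 69356.4 / 6111 = 11.349... → 11.3.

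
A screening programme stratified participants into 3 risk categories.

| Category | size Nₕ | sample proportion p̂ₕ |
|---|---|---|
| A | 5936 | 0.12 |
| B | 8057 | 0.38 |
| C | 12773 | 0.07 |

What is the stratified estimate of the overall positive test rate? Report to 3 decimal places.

0.174

N = 5936 + 8057 + 12773 = 26766.
Overall proportion = Σ (Nₕ/N)·p̂ₕ.
Σ Nₕp̂ₕ = 712.32 + 3061.66 + 894.11 = 4668.09.
4668.09 / 26766 = 0.17440... → 0.174.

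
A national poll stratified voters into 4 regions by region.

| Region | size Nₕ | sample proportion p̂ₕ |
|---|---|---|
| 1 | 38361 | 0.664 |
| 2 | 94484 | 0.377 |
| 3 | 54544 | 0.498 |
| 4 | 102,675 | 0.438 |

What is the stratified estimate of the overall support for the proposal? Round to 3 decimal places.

Wₕ = Nₕ/N with N = 290064: 0.1323, 0.3257, 0.1880, 0.3540.
p̂_st = 0.1323·0.664 + 0.3257·0.377 + 0.1880·0.498 + 0.3540·0.438 ≈ 0.45930... → 0.459.

0.459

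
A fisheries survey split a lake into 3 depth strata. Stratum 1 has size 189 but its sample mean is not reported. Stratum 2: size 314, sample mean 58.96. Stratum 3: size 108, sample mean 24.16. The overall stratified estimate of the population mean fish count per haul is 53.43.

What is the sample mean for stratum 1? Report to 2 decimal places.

60.97

Σ Nₕx̄ₕ = N·μ, so 189·x̄_1 = 611·53.43 − (314·58.96 + 108·24.16).
= 32645.73 − 21122.72 = 11523.01.
x̄_1 = 11523.01 / 189 = 60.9683... → 60.97.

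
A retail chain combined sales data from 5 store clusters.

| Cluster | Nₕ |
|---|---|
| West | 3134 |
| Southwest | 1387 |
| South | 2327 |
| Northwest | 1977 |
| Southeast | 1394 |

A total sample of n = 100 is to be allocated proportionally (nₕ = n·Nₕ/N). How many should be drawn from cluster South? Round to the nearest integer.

23

Share of cluster South = 2327/10219 = 0.22771.
Allocate 100 × 0.22771 = 22.771... → 23.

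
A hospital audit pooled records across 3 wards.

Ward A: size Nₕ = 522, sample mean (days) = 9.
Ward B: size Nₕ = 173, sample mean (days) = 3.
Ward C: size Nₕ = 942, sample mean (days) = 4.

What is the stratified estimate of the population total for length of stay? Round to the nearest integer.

8985

Population total = Σ Nₕ·x̄ₕ (each stratum's size times its mean).
522·9 + 173·3 + 942·4 = 4698 + 519 + 3768 = 8985.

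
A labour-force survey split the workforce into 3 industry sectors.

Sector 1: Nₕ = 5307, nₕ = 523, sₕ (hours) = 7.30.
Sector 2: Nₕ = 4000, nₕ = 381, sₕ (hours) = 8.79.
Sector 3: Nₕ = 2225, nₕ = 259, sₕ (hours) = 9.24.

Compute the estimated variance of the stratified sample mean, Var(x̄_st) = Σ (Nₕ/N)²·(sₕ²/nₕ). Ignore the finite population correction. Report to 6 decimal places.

N = 11532; Wₕ = Nₕ/N.
sector 1: (5307/11532)²·7.30²/523 = 0.021579081
sector 2: (4000/11532)²·8.79²/381 = 0.024398520
sector 3: (2225/11532)²·9.24²/259 = 0.012271423
Sum = 0.058249024 → 0.058249.

0.058249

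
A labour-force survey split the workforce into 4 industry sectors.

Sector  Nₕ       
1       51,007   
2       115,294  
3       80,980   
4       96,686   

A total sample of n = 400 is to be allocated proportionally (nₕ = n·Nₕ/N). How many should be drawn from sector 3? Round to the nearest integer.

N = 51007 + 115294 + 80980 + 96686 = 343967.
n_3 = 400·80980/343967 = 94.172... → 94.

94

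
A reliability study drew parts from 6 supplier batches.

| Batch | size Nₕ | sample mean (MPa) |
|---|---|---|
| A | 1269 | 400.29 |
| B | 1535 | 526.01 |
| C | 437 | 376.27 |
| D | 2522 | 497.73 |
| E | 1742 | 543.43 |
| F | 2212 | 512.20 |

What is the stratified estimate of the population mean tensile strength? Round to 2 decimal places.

N = 1269 + 1535 + 437 + 2522 + 1742 + 2212 = 9717.
The stratified mean weights each stratum mean by its population share Nₕ/N.
Σ Nₕx̄ₕ = 1269·400.29 + 1535·526.01 + 437·376.27 + 2522·497.73 + 1742·543.43 + 2212·512.20 = 507968.01 + 807425.35 + 164429.99 + 1255275.06 + 946655.06 + 1132986.4 = 4814739.87.
Divide by N: 4814739.87 / 9717 = 495.4965... → 495.50.

495.50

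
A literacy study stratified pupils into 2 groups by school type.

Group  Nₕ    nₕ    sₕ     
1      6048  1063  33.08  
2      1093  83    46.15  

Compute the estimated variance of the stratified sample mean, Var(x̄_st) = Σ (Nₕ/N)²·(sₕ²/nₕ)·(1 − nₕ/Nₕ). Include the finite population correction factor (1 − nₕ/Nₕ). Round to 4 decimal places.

1.1641

N = 7141. Term for each stratum: Wₕ²sₕ²/nₕ·(1−nₕ/Nₕ).
Var(x̄_st) = 0.6086346 + 0.5555060 = 1.1641406 → 1.1641.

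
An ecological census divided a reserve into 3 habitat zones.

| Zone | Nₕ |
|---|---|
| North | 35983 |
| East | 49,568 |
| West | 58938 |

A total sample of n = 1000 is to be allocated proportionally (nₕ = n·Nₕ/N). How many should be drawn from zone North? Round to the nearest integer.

249

Share of zone North = 35983/144489 = 0.24904.
Allocate 1000 × 0.24904 = 249.036... → 249.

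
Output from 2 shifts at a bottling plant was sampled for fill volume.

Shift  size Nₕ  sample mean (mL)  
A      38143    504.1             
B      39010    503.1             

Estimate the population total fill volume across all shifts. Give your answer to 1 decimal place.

38853817.3

Estimate total by summing Nₕ·x̄ₕ over strata.
38143·504.1 + 39010·503.1 = 19227886.3 + 19625931 = 38853817.3.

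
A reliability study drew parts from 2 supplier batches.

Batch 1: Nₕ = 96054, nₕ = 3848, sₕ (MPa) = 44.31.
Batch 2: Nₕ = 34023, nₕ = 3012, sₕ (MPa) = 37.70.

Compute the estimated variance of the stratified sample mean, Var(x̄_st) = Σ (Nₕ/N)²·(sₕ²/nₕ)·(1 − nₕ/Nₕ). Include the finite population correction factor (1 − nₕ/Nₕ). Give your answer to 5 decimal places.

0.29651

N = 130077. Term for each stratum: Wₕ²sₕ²/nₕ·(1−nₕ/Nₕ).
Var(x̄_st) = 0.26708042 + 0.02942491 = 0.29650533 → 0.29651.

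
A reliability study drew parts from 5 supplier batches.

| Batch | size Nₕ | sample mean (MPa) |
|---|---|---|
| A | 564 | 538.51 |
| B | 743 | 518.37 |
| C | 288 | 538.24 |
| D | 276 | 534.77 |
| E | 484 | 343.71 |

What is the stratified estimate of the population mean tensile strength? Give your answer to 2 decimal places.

N = 564 + 743 + 288 + 276 + 484 = 2355.
The stratified mean weights each stratum mean by its population share Nₕ/N.
Σ Nₕx̄ₕ = 564·538.51 + 743·518.37 + 288·538.24 + 276·534.77 + 484·343.71 = 303719.64 + 385148.91 + 155013.12 + 147596.52 + 166355.64 = 1157833.83.
Divide by N: 1157833.83 / 2355 = 491.6492... → 491.65.

491.65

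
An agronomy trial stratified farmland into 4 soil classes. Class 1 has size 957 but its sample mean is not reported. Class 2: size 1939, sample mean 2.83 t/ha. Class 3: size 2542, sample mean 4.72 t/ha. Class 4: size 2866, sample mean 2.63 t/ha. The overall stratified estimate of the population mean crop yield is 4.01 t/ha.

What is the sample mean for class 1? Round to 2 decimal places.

N = 957 + 1939 + 2542 + 2866 = 8304.
Overall total = μ·N = 4.01·8304 = 33299.04.
Subtract the known strata: 1939·2.83 + 2542·4.72 + 2866·2.63 = 25023.19.
Remaining total for class 1: 33299.04 − 25023.19 = 8275.85.
Divide by its size: 8275.85 / 957 = 8.6477... → 8.65.

8.65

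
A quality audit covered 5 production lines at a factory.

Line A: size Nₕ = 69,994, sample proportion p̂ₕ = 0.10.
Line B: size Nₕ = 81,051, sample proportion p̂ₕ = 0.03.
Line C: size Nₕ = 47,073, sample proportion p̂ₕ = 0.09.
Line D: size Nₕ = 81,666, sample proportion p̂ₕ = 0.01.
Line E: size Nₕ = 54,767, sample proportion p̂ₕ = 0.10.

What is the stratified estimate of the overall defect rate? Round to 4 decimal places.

0.0597

Wₕ = Nₕ/N with N = 334551: 0.2092, 0.2423, 0.1407, 0.2441, 0.1637.
p̂_st = 0.2092·0.10 + 0.2423·0.03 + 0.1407·0.09 + 0.2441·0.01 + 0.1637·0.10 ≈ 0.059665... → 0.0597.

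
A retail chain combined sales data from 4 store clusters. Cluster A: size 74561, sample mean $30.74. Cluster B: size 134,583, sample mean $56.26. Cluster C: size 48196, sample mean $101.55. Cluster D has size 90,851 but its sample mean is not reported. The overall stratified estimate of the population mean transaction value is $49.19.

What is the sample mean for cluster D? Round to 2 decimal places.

N = 74561 + 134583 + 48196 + 90851 = 348191.
Overall total = μ·N = 49.19·348191 = 17127515.29.
Subtract the known strata: 74561·30.74 + 134583·56.26 + 48196·101.55 = 14757948.52.
Remaining total for cluster D: 17127515.29 − 14757948.52 = 2369566.77.
Divide by its size: 2369566.77 / 90851 = 26.0819... → 26.08.

26.08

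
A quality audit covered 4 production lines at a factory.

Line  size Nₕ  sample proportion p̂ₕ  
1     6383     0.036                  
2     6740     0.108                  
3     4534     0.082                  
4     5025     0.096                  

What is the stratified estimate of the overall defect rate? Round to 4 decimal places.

N = 6383 + 6740 + 4534 + 5025 = 22682.
Overall proportion = Σ (Nₕ/N)·p̂ₕ.
Σ Nₕp̂ₕ = 229.788 + 727.92 + 371.788 + 482.4 = 1811.896.
1811.896 / 22682 = 0.079883... → 0.0799.

0.0799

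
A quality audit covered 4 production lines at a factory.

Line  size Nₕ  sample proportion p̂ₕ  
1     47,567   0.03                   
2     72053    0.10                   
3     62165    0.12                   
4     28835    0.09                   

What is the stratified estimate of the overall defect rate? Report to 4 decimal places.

N = 47567 + 72053 + 62165 + 28835 = 210620.
Overall proportion = Σ (Nₕ/N)·p̂ₕ.
Σ Nₕp̂ₕ = 1427.01 + 7205.3 + 7459.8 + 2595.15 = 18687.26.
18687.26 / 210620 = 0.088725... → 0.0887.

0.0887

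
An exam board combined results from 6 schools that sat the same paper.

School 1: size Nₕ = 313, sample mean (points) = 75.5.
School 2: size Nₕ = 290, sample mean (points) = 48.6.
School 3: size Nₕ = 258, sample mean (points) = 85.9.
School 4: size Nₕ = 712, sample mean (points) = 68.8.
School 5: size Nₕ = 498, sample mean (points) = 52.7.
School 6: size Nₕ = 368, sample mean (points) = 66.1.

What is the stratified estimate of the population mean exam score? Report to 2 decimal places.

65.37

x̄_st = (Σ Nₕx̄ₕ) / (Σ Nₕ) = (313·75.5 + 290·48.6 + 258·85.9 + 712·68.8 + 498·52.7 + 368·66.1) / 2439
= 159442.7 / 2439 = 65.3722... → 65.37.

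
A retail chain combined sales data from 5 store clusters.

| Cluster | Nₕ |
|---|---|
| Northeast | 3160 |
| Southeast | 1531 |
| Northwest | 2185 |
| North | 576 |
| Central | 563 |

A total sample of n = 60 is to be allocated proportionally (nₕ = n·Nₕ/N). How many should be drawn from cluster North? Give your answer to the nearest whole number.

4

Share of cluster North = 576/8015 = 0.07187.
Allocate 60 × 0.07187 = 4.312... → 4.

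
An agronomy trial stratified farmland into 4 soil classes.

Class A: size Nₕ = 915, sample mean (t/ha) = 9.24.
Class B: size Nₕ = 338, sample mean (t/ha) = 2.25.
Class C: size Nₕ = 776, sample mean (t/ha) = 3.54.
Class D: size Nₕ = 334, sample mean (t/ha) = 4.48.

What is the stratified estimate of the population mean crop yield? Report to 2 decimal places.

x̄_st = (Σ Nₕx̄ₕ) / (Σ Nₕ) = (915·9.24 + 338·2.25 + 776·3.54 + 334·4.48) / 2363
= 13458.46 / 2363 = 5.6955... → 5.70.

5.70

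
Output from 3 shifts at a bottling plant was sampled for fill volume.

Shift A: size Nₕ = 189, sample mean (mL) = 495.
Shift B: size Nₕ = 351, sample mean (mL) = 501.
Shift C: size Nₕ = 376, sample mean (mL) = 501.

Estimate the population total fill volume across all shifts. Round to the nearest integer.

457782

A: 189·495 = 93555
B: 351·501 = 175851
C: 376·501 = 188376
τ̂ = Σ Nₕx̄ₕ = 457782.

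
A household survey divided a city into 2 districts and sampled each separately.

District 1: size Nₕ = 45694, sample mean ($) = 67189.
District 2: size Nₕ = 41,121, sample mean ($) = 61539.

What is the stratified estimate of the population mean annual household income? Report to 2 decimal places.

N = 45694 + 41121 = 86815.
Overall mean = Σ (Nₕ/N)·x̄ₕ — weight by population share, not a simple average.
Σ Nₕx̄ₕ = 45694·67189 + 41121·61539 = 3070134166 + 2530545219 = 5600679385.
Divide by N: 5600679385 / 86815 = 64512.8075... → 64512.81.

64512.81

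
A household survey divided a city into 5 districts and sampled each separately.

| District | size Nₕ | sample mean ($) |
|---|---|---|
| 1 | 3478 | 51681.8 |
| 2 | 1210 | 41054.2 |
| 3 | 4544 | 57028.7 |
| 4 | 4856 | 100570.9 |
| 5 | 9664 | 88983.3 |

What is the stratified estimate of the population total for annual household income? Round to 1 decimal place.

1: 3478·51681.8 = 179749300.4
2: 1210·41054.2 = 49675582
3: 4544·57028.7 = 259138412.8
4: 4856·100570.9 = 488372290.4
5: 9664·88983.3 = 859934611.2
τ̂ = Σ Nₕx̄ₕ = 1836870196.8.

1836870196.8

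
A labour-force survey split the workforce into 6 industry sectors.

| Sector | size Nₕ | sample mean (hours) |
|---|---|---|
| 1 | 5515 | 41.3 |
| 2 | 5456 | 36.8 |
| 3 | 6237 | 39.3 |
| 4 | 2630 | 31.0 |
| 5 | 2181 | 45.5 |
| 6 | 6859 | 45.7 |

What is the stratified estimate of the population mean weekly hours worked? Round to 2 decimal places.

40.44

N = 5515 + 5456 + 6237 + 2630 + 2181 + 6859 = 28878.
Overall mean = Σ (Nₕ/N)·x̄ₕ — weight by population share, not a simple average.
Σ Nₕx̄ₕ = 5515·41.3 + 5456·36.8 + 6237·39.3 + 2630·31.0 + 2181·45.5 + 6859·45.7 = 227769.5 + 200780.8 + 245114.1 + 81530 + 99235.5 + 313456.3 = 1167886.2.
Divide by N: 1167886.2 / 28878 = 40.4421... → 40.44.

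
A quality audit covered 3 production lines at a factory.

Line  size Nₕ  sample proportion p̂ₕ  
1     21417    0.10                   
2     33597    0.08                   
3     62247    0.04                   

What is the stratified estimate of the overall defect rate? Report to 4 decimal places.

N = 21417 + 33597 + 62247 = 117261.
Overall proportion = Σ (Nₕ/N)·p̂ₕ.
Σ Nₕp̂ₕ = 2141.7 + 2687.76 + 2489.88 = 7319.34.
7319.34 / 117261 = 0.062419... → 0.0624.

0.0624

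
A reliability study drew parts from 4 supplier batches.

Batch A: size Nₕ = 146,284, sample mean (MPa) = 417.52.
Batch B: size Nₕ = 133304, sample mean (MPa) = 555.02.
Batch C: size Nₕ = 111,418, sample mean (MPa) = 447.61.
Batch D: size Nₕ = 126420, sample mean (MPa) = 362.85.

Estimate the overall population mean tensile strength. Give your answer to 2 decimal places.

446.07

x̄_st = (Σ Nₕx̄ₕ) / (Σ Nₕ) = (146284·417.52 + 133304·555.02 + 111418·447.61 + 126420·362.85) / 517426
= 230806189.74 / 517426 = 446.0661... → 446.07.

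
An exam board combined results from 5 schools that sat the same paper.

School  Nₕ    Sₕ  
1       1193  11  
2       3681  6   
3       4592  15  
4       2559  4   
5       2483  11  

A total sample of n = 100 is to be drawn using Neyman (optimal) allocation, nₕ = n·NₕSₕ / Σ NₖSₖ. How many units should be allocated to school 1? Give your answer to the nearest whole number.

Σ NₕSₕ = 1193·11 + 3681·6 + 4592·15 + 2559·4 + 2483·11 = 141638.
Share for 1: 13123/141638 = 0.09265.
n_1 = 100 × 0.09265 = 9.265... → 9.

9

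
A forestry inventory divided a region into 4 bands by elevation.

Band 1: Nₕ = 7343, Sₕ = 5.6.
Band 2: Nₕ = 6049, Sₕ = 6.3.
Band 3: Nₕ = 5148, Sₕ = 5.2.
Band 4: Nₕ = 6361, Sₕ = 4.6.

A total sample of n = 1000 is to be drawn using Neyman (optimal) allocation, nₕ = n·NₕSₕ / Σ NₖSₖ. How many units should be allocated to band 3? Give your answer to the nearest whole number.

198

1: NₕSₕ = 7343·5.6 = 41120.8
2: NₕSₕ = 6049·6.3 = 38108.7
3: NₕSₕ = 5148·5.2 = 26769.6
4: NₕSₕ = 6361·4.6 = 29260.6
Σ NₕSₕ = 135259.7.
n_3 = 1000·26769.6/135259.7 = 197.913... → 198.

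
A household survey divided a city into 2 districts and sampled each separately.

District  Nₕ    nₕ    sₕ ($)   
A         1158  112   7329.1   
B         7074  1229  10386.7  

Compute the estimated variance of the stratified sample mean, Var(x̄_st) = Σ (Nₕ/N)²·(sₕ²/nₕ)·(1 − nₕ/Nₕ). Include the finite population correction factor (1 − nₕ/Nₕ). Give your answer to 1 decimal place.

62132.8

N = 8232. Term for each stratum: Wₕ²sₕ²/nₕ·(1−nₕ/Nₕ).
Var(x̄_st) = 8572.6046 + 53560.1939 = 62132.7985 → 62132.8.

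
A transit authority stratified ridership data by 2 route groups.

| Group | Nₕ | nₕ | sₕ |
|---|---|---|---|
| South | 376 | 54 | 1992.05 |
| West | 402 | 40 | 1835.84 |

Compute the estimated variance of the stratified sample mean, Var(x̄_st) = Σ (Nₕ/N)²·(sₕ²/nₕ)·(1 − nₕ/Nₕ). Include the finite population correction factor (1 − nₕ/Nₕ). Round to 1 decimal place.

34956.6

N = 778; Wₕ = Nₕ/N.
group South: (376/778)²·1992.05²/54·(1 − 54/376) = 14699.1165
group West: (402/778)²·1835.84²/40·(1 − 40/402) = 20257.4649
Sum = 34956.5814 → 34956.6.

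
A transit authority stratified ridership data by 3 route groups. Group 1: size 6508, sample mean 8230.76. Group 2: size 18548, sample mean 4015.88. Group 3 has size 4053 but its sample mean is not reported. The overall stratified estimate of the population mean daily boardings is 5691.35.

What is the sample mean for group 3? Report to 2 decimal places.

9281.32

N = 6508 + 18548 + 4053 = 29109.
Overall total = μ·N = 5691.35·29109 = 165669507.15.
Subtract the known strata: 6508·8230.76 + 18548·4015.88 = 128052328.32.
Remaining total for group 3: 165669507.15 − 128052328.32 = 37617178.83.
Divide by its size: 37617178.83 / 4053 = 9281.3173... → 9281.32.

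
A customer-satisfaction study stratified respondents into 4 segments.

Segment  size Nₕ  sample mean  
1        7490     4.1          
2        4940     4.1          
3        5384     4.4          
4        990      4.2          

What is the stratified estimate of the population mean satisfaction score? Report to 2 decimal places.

4.19

N = 7490 + 4940 + 5384 + 990 = 18804.
Overall mean = Σ (Nₕ/N)·x̄ₕ — weight by population share, not a simple average.
Σ Nₕx̄ₕ = 7490·4.1 + 4940·4.1 + 5384·4.4 + 990·4.2 = 30709 + 20254 + 23689.6 + 4158 = 78810.6.
Divide by N: 78810.6 / 18804 = 4.1912... → 4.19.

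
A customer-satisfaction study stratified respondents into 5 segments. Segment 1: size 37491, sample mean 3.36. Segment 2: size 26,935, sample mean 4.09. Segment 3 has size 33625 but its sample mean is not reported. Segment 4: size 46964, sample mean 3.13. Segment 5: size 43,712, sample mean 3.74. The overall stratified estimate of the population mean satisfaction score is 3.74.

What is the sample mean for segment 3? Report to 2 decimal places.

Σ Nₕx̄ₕ = N·μ, so 33625·x̄_3 = 188727·3.74 − (37491·3.36 + 26935·4.09 + 46964·3.13 + 43712·3.74).
= 705838.98 − 546614.11 = 159224.87.
x̄_3 = 159224.87 / 33625 = 4.7353... → 4.74.

4.74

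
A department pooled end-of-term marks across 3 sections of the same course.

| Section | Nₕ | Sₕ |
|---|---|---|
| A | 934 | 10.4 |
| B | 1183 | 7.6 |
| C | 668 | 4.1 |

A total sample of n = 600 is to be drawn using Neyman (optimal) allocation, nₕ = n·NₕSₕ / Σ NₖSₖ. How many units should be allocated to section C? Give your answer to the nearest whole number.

Σ NₕSₕ = 934·10.4 + 1183·7.6 + 668·4.1 = 21443.2.
Share for C: 2738.8/21443.2 = 0.12772.
n_C = 600 × 0.12772 = 76.634... → 77.

77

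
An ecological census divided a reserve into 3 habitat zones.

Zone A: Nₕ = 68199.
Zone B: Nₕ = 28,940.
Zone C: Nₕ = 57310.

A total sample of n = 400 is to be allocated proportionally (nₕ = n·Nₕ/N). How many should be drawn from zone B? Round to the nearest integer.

N = 68199 + 28940 + 57310 = 154449.
n_B = 400·28940/154449 = 74.950... → 75.

75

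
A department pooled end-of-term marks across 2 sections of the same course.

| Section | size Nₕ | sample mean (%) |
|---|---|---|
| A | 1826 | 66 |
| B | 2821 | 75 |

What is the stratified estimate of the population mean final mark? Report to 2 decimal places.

x̄_st = (Σ Nₕx̄ₕ) / (Σ Nₕ) = (1826·66 + 2821·75) / 4647
= 332091 / 4647 = 71.4635... → 71.46.

71.46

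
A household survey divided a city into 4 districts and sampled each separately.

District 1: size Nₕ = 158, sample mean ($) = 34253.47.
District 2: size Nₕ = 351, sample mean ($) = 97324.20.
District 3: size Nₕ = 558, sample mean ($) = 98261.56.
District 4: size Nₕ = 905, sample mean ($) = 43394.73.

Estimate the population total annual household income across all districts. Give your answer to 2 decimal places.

1: 158·34253.47 = 5412048.26
2: 351·97324.20 = 34160794.2
3: 558·98261.56 = 54829950.48
4: 905·43394.73 = 39272230.65
τ̂ = Σ Nₕx̄ₕ = 133675023.59.

133675023.59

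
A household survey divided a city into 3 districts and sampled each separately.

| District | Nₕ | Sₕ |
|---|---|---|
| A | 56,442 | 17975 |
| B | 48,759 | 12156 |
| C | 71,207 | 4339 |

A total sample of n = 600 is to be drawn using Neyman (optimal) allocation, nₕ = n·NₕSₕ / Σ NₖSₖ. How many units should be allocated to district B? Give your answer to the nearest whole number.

186

A: NₕSₕ = 56442·17975 = 1014544950
B: NₕSₕ = 48759·12156 = 592714404
C: NₕSₕ = 71207·4339 = 308967173
Σ NₕSₕ = 1916226527.
n_B = 600·592714404/1916226527 = 185.588... → 186.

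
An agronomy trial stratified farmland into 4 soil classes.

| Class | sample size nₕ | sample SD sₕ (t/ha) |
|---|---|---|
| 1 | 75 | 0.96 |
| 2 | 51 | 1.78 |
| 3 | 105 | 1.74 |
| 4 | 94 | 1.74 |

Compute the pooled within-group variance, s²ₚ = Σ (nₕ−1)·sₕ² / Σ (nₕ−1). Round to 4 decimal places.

Degrees of freedom: 74 + 50 + 104 + 93 = 321.
Σ(nₕ−1)sₕ² = 74·0.9216 + 50·3.1684 + 104·3.0276 + 93·3.0276 = 823.0556.
s²ₚ = 823.0556 / 321 = 2.564036... → 2.5640.

2.5640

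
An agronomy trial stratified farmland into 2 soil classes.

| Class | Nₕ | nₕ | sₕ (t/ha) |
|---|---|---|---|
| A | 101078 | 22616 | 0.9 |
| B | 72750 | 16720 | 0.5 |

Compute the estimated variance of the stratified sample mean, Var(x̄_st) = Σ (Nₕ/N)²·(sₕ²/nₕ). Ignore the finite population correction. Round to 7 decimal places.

0.0000147

N = 173828; Wₕ = Nₕ/N.
class A: (101078/173828)²·0.9²/22616 = 0.0000121100
class B: (72750/173828)²·0.5²/16720 = 0.0000026190
Sum = 0.0000147289 → 0.0000147.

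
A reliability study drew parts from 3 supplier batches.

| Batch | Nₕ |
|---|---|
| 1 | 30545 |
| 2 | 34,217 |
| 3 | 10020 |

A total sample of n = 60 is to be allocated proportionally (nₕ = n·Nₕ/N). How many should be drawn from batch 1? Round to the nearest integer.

25

N = 30545 + 34217 + 10020 = 74782.
n_1 = 60·30545/74782 = 24.507... → 25.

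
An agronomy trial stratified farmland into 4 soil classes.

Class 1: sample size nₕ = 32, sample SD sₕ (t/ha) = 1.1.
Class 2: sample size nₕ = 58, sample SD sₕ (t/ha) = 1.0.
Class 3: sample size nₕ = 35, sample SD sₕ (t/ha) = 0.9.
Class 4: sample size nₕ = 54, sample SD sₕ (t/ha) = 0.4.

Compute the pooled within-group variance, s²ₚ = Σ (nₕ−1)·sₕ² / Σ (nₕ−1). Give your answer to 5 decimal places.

Degrees of freedom: 31 + 57 + 34 + 53 = 175.
Σ(nₕ−1)sₕ² = 31·1.21 + 57·1 + 34·0.81 + 53·0.16 = 130.53.
s²ₚ = 130.53 / 175 = 0.7458857... → 0.74589.

0.74589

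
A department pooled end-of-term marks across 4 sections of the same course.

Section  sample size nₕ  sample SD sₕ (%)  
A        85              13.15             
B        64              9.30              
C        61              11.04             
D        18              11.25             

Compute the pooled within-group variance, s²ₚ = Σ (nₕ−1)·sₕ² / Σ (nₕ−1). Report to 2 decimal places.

131.42

A: (85−1)·13.15² = 84·172.9225 = 14525.49
B: (64−1)·9.30² = 63·86.49 = 5448.87
C: (61−1)·11.04² = 60·121.8816 = 7312.896
D: (18−1)·11.25² = 17·126.5625 = 2151.5625
Numerator = 29438.8185; denominator = Σ(nₕ−1) = 224.
s²ₚ = 29438.8185/224 = 131.4233... → 131.42.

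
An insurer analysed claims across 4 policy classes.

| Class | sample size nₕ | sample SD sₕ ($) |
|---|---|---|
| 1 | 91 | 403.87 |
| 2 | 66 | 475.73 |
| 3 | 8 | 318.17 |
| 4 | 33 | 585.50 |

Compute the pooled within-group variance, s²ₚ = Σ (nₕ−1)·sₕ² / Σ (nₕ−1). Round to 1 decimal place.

211697.3

Degrees of freedom: 90 + 65 + 7 + 32 = 194.
Σ(nₕ−1)sₕ² = 90·163110.9769 + 65·226319.0329 + 7·101232.1489 + 32·342810.25 = 41069278.1018.
s²ₚ = 41069278.1018 / 194 = 211697.310... → 211697.3.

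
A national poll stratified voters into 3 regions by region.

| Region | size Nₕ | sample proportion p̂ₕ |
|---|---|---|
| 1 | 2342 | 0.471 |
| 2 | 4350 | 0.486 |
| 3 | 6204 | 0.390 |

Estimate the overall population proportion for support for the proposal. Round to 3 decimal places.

Wₕ = Nₕ/N with N = 12896: 0.1816, 0.3373, 0.4811.
p̂_st = 0.1816·0.471 + 0.3373·0.486 + 0.4811·0.390 ≈ 0.43709... → 0.437.

0.437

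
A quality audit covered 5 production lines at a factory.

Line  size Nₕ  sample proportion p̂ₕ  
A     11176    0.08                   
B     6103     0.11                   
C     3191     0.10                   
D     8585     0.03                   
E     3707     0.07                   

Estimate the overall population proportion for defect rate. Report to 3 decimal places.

N = 11176 + 6103 + 3191 + 8585 + 3707 = 32762.
Overall proportion = Σ (Nₕ/N)·p̂ₕ.
Σ Nₕp̂ₕ = 894.08 + 671.33 + 319.1 + 257.55 + 259.49 = 2401.55.
2401.55 / 32762 = 0.07330... → 0.073.

0.073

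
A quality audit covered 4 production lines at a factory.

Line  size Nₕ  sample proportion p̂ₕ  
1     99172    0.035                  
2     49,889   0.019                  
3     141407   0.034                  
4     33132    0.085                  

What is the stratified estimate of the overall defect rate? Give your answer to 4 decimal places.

Wₕ = Nₕ/N with N = 323600: 0.3065, 0.1542, 0.4370, 0.1024.
p̂_st = 0.3065·0.035 + 0.1542·0.019 + 0.4370·0.034 + 0.1024·0.085 ≈ 0.037216... → 0.0372.

0.0372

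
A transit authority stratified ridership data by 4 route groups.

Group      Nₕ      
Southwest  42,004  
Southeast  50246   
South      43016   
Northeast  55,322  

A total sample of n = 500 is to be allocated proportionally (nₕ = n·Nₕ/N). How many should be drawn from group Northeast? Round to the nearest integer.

145

N = 42004 + 50246 + 43016 + 55322 = 190588.
n_Northeast = 500·55322/190588 = 145.135... → 145.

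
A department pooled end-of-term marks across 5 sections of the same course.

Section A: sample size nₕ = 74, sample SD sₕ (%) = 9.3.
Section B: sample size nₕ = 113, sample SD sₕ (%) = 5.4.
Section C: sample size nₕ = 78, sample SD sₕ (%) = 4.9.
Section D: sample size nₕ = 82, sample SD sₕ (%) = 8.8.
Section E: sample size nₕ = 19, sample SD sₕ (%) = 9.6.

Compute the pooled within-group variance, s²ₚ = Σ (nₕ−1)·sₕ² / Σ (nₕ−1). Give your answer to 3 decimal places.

53.629

Degrees of freedom: 73 + 112 + 77 + 81 + 18 = 361.
Σ(nₕ−1)sₕ² = 73·86.49 + 112·29.16 + 77·24.01 + 81·77.44 + 18·92.16 = 19359.98.
s²ₚ = 19359.98 / 361 = 53.62875... → 53.629.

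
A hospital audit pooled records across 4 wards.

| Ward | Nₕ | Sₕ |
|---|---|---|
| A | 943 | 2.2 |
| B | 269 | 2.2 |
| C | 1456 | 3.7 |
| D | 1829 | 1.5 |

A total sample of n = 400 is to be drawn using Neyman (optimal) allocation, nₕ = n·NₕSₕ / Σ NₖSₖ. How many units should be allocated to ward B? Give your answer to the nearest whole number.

22

A: NₕSₕ = 943·2.2 = 2074.6
B: NₕSₕ = 269·2.2 = 591.8
C: NₕSₕ = 1456·3.7 = 5387.2
D: NₕSₕ = 1829·1.5 = 2743.5
Σ NₕSₕ = 10797.1.
n_B = 400·591.8/10797.1 = 21.924... → 22.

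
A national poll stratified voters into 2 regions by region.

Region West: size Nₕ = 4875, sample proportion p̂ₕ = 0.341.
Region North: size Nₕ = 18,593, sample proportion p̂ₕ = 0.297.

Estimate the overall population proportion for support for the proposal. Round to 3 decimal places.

0.306

Wₕ = Nₕ/N with N = 23468: 0.2077, 0.7923.
p̂_st = 0.2077·0.341 + 0.7923·0.297 ≈ 0.30614... → 0.306.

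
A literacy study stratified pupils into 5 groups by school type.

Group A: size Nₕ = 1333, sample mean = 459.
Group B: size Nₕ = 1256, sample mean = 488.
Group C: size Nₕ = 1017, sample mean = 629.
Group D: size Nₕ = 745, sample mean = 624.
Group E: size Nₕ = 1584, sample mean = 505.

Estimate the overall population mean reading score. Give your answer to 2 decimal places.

N = 1333 + 1256 + 1017 + 745 + 1584 = 5935.
Overall mean = Σ (Nₕ/N)·x̄ₕ — weight by population share, not a simple average.
Σ Nₕx̄ₕ = 1333·459 + 1256·488 + 1017·629 + 745·624 + 1584·505 = 611847 + 612928 + 639693 + 464880 + 799920 = 3129268.
Divide by N: 3129268 / 5935 = 527.2566... → 527.26.

527.26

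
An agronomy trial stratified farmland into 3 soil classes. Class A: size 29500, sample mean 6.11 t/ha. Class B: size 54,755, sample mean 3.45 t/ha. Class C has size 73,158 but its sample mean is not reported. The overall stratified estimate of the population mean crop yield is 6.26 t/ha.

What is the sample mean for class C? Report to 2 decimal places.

8.42

N = 29500 + 54755 + 73158 = 157413.
Overall total = μ·N = 6.26·157413 = 985405.38.
Subtract the known strata: 29500·6.11 + 54755·3.45 = 369149.75.
Remaining total for class C: 985405.38 − 369149.75 = 616255.63.
Divide by its size: 616255.63 / 73158 = 8.4236... → 8.42.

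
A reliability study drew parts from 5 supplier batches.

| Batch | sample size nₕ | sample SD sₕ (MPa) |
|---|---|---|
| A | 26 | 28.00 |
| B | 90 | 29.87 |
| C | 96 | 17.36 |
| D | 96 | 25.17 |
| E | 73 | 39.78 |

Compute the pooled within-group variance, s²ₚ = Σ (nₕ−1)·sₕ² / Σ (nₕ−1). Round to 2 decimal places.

Degrees of freedom: 25 + 89 + 95 + 95 + 72 = 376.
Σ(nₕ−1)sₕ² = 25·784 + 89·892.2169 + 95·301.3696 + 95·633.5289 + 72·1582.4484 = 301758.9464.
s²ₚ = 301758.9464 / 376 = 802.5504... → 802.55.

802.55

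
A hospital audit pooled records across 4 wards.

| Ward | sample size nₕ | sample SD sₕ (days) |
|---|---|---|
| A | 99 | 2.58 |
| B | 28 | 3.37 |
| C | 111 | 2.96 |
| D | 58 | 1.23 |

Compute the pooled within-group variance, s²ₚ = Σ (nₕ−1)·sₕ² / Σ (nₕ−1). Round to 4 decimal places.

6.8801

Degrees of freedom: 98 + 27 + 110 + 57 = 292.
Σ(nₕ−1)sₕ² = 98·6.6564 + 27·11.3569 + 110·8.7616 + 57·1.5129 = 2008.9748.
s²ₚ = 2008.9748 / 292 = 6.880051... → 6.8801.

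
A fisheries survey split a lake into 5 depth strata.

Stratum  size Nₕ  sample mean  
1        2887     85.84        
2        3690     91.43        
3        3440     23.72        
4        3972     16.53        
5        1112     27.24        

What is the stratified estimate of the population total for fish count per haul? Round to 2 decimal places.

762741.62

Estimate total by summing Nₕ·x̄ₕ over strata.
2887·85.84 + 3690·91.43 + 3440·23.72 + 3972·16.53 + 1112·27.24 = 247820.08 + 337376.7 + 81596.8 + 65657.16 + 30290.88 = 762741.62.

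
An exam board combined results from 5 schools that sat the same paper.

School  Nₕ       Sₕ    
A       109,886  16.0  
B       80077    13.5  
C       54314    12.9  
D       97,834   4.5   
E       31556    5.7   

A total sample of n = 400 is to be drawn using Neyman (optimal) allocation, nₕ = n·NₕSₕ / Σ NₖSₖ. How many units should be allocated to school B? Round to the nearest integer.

104

Σ NₕSₕ = 109886·16.0 + 80077·13.5 + 54314·12.9 + 97834·4.5 + 31556·5.7 = 4159988.3.
Share for B: 1081039.5/4159988.3 = 0.25987.
n_B = 400 × 0.25987 = 103.946... → 104.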